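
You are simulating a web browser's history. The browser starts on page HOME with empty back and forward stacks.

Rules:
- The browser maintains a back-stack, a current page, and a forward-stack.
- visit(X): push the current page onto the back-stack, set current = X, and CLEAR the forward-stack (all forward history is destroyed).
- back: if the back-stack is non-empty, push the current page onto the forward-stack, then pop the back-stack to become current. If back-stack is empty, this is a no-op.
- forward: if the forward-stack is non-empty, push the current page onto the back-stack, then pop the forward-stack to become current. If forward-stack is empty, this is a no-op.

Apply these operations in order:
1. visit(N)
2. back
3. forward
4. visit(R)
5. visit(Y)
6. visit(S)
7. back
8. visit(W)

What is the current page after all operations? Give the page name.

Answer: W

Derivation:
After 1 (visit(N)): cur=N back=1 fwd=0
After 2 (back): cur=HOME back=0 fwd=1
After 3 (forward): cur=N back=1 fwd=0
After 4 (visit(R)): cur=R back=2 fwd=0
After 5 (visit(Y)): cur=Y back=3 fwd=0
After 6 (visit(S)): cur=S back=4 fwd=0
After 7 (back): cur=Y back=3 fwd=1
After 8 (visit(W)): cur=W back=4 fwd=0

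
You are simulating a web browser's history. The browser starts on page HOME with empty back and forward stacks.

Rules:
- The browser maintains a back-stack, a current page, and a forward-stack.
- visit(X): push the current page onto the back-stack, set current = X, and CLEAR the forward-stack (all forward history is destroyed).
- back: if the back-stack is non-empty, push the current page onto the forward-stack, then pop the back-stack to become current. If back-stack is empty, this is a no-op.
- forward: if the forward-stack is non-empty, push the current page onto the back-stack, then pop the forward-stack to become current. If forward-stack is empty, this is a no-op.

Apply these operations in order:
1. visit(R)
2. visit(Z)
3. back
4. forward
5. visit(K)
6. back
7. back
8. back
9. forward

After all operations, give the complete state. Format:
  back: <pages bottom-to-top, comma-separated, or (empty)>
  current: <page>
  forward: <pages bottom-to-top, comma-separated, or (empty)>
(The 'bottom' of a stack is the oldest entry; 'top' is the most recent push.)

After 1 (visit(R)): cur=R back=1 fwd=0
After 2 (visit(Z)): cur=Z back=2 fwd=0
After 3 (back): cur=R back=1 fwd=1
After 4 (forward): cur=Z back=2 fwd=0
After 5 (visit(K)): cur=K back=3 fwd=0
After 6 (back): cur=Z back=2 fwd=1
After 7 (back): cur=R back=1 fwd=2
After 8 (back): cur=HOME back=0 fwd=3
After 9 (forward): cur=R back=1 fwd=2

Answer: back: HOME
current: R
forward: K,Z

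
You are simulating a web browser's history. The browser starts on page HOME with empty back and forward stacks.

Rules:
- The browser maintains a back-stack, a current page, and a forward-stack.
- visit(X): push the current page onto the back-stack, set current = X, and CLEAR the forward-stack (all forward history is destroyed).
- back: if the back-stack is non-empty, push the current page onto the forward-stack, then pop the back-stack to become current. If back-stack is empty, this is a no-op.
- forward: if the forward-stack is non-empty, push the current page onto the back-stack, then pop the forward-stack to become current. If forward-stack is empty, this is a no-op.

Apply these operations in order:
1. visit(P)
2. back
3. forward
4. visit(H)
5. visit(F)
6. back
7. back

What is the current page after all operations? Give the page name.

After 1 (visit(P)): cur=P back=1 fwd=0
After 2 (back): cur=HOME back=0 fwd=1
After 3 (forward): cur=P back=1 fwd=0
After 4 (visit(H)): cur=H back=2 fwd=0
After 5 (visit(F)): cur=F back=3 fwd=0
After 6 (back): cur=H back=2 fwd=1
After 7 (back): cur=P back=1 fwd=2

Answer: P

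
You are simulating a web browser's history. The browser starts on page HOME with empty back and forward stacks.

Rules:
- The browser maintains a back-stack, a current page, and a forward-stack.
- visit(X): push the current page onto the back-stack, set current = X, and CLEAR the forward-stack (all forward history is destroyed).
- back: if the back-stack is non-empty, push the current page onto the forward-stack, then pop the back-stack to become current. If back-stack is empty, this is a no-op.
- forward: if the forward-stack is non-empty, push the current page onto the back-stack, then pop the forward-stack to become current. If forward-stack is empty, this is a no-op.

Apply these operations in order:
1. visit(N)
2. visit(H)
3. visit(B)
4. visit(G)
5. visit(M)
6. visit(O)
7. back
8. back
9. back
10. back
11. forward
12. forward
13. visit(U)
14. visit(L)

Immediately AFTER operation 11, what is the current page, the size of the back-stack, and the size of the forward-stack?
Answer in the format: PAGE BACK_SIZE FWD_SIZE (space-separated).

After 1 (visit(N)): cur=N back=1 fwd=0
After 2 (visit(H)): cur=H back=2 fwd=0
After 3 (visit(B)): cur=B back=3 fwd=0
After 4 (visit(G)): cur=G back=4 fwd=0
After 5 (visit(M)): cur=M back=5 fwd=0
After 6 (visit(O)): cur=O back=6 fwd=0
After 7 (back): cur=M back=5 fwd=1
After 8 (back): cur=G back=4 fwd=2
After 9 (back): cur=B back=3 fwd=3
After 10 (back): cur=H back=2 fwd=4
After 11 (forward): cur=B back=3 fwd=3

B 3 3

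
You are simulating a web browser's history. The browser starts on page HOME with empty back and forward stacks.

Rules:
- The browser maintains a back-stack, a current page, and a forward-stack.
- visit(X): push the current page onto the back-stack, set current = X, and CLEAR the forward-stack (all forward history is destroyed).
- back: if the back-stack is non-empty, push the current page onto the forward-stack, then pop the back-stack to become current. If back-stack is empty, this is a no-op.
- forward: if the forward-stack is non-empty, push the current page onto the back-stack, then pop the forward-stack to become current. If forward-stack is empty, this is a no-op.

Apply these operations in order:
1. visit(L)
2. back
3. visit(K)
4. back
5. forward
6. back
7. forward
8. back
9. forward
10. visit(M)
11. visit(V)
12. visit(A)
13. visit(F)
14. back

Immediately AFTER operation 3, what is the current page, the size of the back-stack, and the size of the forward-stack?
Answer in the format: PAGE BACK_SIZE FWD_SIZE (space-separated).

After 1 (visit(L)): cur=L back=1 fwd=0
After 2 (back): cur=HOME back=0 fwd=1
After 3 (visit(K)): cur=K back=1 fwd=0

K 1 0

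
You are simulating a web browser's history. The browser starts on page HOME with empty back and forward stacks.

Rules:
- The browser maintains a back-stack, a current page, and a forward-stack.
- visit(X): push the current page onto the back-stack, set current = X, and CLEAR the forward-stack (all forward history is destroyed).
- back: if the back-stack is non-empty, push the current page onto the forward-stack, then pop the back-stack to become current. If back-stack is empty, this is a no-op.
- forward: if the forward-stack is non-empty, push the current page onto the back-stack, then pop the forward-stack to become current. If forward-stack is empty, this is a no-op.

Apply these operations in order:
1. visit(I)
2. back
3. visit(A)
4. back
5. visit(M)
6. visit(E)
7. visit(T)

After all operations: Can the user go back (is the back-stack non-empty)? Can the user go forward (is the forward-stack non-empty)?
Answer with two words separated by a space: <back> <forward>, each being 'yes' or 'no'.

Answer: yes no

Derivation:
After 1 (visit(I)): cur=I back=1 fwd=0
After 2 (back): cur=HOME back=0 fwd=1
After 3 (visit(A)): cur=A back=1 fwd=0
After 4 (back): cur=HOME back=0 fwd=1
After 5 (visit(M)): cur=M back=1 fwd=0
After 6 (visit(E)): cur=E back=2 fwd=0
After 7 (visit(T)): cur=T back=3 fwd=0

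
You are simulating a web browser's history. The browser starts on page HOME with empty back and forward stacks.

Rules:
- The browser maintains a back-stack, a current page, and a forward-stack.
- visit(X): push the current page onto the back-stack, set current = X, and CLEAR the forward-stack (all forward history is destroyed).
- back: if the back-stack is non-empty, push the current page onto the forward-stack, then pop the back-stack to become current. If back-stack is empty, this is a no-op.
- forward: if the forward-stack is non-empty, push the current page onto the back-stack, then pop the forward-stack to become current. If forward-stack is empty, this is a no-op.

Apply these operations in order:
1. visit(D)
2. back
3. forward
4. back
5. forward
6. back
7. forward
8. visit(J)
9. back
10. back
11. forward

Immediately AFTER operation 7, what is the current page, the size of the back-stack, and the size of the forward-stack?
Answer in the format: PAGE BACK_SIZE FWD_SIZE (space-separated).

After 1 (visit(D)): cur=D back=1 fwd=0
After 2 (back): cur=HOME back=0 fwd=1
After 3 (forward): cur=D back=1 fwd=0
After 4 (back): cur=HOME back=0 fwd=1
After 5 (forward): cur=D back=1 fwd=0
After 6 (back): cur=HOME back=0 fwd=1
After 7 (forward): cur=D back=1 fwd=0

D 1 0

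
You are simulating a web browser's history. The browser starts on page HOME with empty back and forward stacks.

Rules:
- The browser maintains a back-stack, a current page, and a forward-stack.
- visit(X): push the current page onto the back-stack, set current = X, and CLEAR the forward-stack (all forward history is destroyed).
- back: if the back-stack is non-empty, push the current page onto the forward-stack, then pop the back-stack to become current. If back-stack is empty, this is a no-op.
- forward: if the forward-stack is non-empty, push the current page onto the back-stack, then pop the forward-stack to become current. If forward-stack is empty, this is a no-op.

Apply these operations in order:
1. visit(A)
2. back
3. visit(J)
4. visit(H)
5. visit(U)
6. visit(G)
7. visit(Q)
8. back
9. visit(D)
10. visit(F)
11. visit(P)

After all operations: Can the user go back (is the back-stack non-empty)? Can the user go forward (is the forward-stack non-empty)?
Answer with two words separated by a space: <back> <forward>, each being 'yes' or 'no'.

Answer: yes no

Derivation:
After 1 (visit(A)): cur=A back=1 fwd=0
After 2 (back): cur=HOME back=0 fwd=1
After 3 (visit(J)): cur=J back=1 fwd=0
After 4 (visit(H)): cur=H back=2 fwd=0
After 5 (visit(U)): cur=U back=3 fwd=0
After 6 (visit(G)): cur=G back=4 fwd=0
After 7 (visit(Q)): cur=Q back=5 fwd=0
After 8 (back): cur=G back=4 fwd=1
After 9 (visit(D)): cur=D back=5 fwd=0
After 10 (visit(F)): cur=F back=6 fwd=0
After 11 (visit(P)): cur=P back=7 fwd=0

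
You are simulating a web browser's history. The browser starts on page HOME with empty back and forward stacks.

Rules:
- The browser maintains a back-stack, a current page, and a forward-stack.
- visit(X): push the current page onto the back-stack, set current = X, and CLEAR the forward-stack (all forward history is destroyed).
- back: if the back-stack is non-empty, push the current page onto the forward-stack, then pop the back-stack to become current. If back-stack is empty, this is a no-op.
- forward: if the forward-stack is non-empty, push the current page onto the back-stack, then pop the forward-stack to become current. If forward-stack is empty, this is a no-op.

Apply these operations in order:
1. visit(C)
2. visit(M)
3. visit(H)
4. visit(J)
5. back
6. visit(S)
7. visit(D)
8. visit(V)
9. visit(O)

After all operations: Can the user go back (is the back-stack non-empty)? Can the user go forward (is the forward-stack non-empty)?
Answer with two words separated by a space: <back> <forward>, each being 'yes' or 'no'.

Answer: yes no

Derivation:
After 1 (visit(C)): cur=C back=1 fwd=0
After 2 (visit(M)): cur=M back=2 fwd=0
After 3 (visit(H)): cur=H back=3 fwd=0
After 4 (visit(J)): cur=J back=4 fwd=0
After 5 (back): cur=H back=3 fwd=1
After 6 (visit(S)): cur=S back=4 fwd=0
After 7 (visit(D)): cur=D back=5 fwd=0
After 8 (visit(V)): cur=V back=6 fwd=0
After 9 (visit(O)): cur=O back=7 fwd=0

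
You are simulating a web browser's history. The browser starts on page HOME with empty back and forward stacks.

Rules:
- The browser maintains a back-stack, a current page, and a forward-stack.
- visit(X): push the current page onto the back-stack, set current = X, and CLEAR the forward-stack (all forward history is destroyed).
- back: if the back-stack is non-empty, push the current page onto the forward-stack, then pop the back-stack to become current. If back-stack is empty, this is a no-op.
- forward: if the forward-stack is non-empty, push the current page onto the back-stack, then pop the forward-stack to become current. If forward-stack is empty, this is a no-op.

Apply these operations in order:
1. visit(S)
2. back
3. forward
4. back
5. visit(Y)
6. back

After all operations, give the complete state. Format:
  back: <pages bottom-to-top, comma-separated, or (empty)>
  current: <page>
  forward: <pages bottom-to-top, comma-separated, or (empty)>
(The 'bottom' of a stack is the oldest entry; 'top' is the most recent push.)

After 1 (visit(S)): cur=S back=1 fwd=0
After 2 (back): cur=HOME back=0 fwd=1
After 3 (forward): cur=S back=1 fwd=0
After 4 (back): cur=HOME back=0 fwd=1
After 5 (visit(Y)): cur=Y back=1 fwd=0
After 6 (back): cur=HOME back=0 fwd=1

Answer: back: (empty)
current: HOME
forward: Y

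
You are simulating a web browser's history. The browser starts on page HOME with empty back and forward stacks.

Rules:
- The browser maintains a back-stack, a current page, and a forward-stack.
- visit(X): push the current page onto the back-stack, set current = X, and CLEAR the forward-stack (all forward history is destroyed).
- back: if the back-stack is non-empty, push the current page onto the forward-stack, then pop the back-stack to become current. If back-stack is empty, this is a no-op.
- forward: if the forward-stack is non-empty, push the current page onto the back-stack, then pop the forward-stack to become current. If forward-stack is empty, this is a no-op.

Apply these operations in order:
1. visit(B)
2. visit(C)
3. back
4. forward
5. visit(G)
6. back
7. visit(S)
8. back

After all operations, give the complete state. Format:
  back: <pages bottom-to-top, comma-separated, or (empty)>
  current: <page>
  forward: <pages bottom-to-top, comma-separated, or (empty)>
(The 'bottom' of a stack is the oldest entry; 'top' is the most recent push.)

Answer: back: HOME,B
current: C
forward: S

Derivation:
After 1 (visit(B)): cur=B back=1 fwd=0
After 2 (visit(C)): cur=C back=2 fwd=0
After 3 (back): cur=B back=1 fwd=1
After 4 (forward): cur=C back=2 fwd=0
After 5 (visit(G)): cur=G back=3 fwd=0
After 6 (back): cur=C back=2 fwd=1
After 7 (visit(S)): cur=S back=3 fwd=0
After 8 (back): cur=C back=2 fwd=1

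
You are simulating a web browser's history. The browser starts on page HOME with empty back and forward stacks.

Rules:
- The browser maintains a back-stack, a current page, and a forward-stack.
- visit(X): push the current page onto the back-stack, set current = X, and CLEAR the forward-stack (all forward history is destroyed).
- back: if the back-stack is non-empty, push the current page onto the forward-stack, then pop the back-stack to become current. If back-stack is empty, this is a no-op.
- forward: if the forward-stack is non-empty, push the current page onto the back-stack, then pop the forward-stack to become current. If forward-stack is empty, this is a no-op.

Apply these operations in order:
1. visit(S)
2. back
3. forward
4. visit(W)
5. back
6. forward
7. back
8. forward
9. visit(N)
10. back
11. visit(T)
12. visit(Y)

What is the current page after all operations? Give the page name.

Answer: Y

Derivation:
After 1 (visit(S)): cur=S back=1 fwd=0
After 2 (back): cur=HOME back=0 fwd=1
After 3 (forward): cur=S back=1 fwd=0
After 4 (visit(W)): cur=W back=2 fwd=0
After 5 (back): cur=S back=1 fwd=1
After 6 (forward): cur=W back=2 fwd=0
After 7 (back): cur=S back=1 fwd=1
After 8 (forward): cur=W back=2 fwd=0
After 9 (visit(N)): cur=N back=3 fwd=0
After 10 (back): cur=W back=2 fwd=1
After 11 (visit(T)): cur=T back=3 fwd=0
After 12 (visit(Y)): cur=Y back=4 fwd=0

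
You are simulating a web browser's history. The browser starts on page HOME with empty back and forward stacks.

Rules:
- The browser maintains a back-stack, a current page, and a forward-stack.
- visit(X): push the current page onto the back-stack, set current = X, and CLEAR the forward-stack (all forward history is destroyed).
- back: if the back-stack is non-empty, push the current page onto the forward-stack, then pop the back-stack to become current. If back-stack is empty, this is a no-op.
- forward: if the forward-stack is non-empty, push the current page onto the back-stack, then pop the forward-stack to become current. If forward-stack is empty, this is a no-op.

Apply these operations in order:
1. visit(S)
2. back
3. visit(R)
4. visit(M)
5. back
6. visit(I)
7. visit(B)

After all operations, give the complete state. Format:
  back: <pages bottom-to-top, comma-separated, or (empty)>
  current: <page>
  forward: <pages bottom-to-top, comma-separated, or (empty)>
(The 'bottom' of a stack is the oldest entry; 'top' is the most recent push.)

Answer: back: HOME,R,I
current: B
forward: (empty)

Derivation:
After 1 (visit(S)): cur=S back=1 fwd=0
After 2 (back): cur=HOME back=0 fwd=1
After 3 (visit(R)): cur=R back=1 fwd=0
After 4 (visit(M)): cur=M back=2 fwd=0
After 5 (back): cur=R back=1 fwd=1
After 6 (visit(I)): cur=I back=2 fwd=0
After 7 (visit(B)): cur=B back=3 fwd=0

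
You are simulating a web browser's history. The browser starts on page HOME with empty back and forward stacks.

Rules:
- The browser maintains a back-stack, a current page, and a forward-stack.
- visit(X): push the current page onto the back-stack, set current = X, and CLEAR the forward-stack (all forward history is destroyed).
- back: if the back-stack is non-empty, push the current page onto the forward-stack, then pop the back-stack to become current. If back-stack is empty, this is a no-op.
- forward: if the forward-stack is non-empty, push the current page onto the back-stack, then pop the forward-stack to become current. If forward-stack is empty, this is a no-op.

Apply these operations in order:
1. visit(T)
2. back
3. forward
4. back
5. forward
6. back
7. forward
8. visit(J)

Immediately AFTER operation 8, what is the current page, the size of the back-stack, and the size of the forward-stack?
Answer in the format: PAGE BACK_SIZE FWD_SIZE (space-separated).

After 1 (visit(T)): cur=T back=1 fwd=0
After 2 (back): cur=HOME back=0 fwd=1
After 3 (forward): cur=T back=1 fwd=0
After 4 (back): cur=HOME back=0 fwd=1
After 5 (forward): cur=T back=1 fwd=0
After 6 (back): cur=HOME back=0 fwd=1
After 7 (forward): cur=T back=1 fwd=0
After 8 (visit(J)): cur=J back=2 fwd=0

J 2 0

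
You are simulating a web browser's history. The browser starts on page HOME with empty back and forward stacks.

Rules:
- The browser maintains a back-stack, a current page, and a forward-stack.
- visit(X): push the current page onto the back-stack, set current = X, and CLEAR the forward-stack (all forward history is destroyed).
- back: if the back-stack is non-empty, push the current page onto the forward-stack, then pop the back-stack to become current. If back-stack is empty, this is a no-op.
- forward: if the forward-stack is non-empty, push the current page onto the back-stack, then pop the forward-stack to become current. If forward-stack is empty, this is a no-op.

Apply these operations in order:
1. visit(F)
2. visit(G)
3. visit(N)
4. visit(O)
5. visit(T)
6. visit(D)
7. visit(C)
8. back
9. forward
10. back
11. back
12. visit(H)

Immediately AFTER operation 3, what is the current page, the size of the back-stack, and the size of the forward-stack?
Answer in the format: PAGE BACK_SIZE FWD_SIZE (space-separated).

After 1 (visit(F)): cur=F back=1 fwd=0
After 2 (visit(G)): cur=G back=2 fwd=0
After 3 (visit(N)): cur=N back=3 fwd=0

N 3 0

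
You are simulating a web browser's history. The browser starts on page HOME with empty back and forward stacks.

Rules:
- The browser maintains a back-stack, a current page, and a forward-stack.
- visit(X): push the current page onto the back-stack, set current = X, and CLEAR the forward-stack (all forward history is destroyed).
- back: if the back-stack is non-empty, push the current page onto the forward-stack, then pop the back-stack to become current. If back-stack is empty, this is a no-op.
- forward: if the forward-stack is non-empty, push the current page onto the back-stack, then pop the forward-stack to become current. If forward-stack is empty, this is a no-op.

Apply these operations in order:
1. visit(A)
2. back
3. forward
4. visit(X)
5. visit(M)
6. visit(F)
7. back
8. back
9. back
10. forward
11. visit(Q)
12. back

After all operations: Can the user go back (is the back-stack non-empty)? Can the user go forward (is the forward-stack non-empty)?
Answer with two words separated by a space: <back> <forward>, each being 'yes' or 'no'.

Answer: yes yes

Derivation:
After 1 (visit(A)): cur=A back=1 fwd=0
After 2 (back): cur=HOME back=0 fwd=1
After 3 (forward): cur=A back=1 fwd=0
After 4 (visit(X)): cur=X back=2 fwd=0
After 5 (visit(M)): cur=M back=3 fwd=0
After 6 (visit(F)): cur=F back=4 fwd=0
After 7 (back): cur=M back=3 fwd=1
After 8 (back): cur=X back=2 fwd=2
After 9 (back): cur=A back=1 fwd=3
After 10 (forward): cur=X back=2 fwd=2
After 11 (visit(Q)): cur=Q back=3 fwd=0
After 12 (back): cur=X back=2 fwd=1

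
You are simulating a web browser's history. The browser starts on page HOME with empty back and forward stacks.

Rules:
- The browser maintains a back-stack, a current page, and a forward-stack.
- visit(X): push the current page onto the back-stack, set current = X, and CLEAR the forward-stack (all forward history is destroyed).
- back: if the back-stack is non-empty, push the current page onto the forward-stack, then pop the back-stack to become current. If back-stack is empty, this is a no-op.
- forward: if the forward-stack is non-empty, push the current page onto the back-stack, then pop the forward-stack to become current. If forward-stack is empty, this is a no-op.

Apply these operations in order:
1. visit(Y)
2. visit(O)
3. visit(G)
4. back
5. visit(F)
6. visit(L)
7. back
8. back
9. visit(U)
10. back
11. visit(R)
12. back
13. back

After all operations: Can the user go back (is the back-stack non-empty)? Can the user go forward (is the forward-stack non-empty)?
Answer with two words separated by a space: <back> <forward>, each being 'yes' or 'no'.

After 1 (visit(Y)): cur=Y back=1 fwd=0
After 2 (visit(O)): cur=O back=2 fwd=0
After 3 (visit(G)): cur=G back=3 fwd=0
After 4 (back): cur=O back=2 fwd=1
After 5 (visit(F)): cur=F back=3 fwd=0
After 6 (visit(L)): cur=L back=4 fwd=0
After 7 (back): cur=F back=3 fwd=1
After 8 (back): cur=O back=2 fwd=2
After 9 (visit(U)): cur=U back=3 fwd=0
After 10 (back): cur=O back=2 fwd=1
After 11 (visit(R)): cur=R back=3 fwd=0
After 12 (back): cur=O back=2 fwd=1
After 13 (back): cur=Y back=1 fwd=2

Answer: yes yes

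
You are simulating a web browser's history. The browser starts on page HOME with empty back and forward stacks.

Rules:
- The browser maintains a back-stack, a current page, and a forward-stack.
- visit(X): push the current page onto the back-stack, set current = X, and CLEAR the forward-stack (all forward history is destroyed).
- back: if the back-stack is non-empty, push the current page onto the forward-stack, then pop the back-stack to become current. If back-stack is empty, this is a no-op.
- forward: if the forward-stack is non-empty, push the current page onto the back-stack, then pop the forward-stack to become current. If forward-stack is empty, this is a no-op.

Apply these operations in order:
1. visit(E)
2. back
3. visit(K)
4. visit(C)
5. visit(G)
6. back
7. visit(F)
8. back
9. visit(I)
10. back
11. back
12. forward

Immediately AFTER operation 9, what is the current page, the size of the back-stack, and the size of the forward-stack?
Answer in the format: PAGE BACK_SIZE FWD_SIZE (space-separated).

After 1 (visit(E)): cur=E back=1 fwd=0
After 2 (back): cur=HOME back=0 fwd=1
After 3 (visit(K)): cur=K back=1 fwd=0
After 4 (visit(C)): cur=C back=2 fwd=0
After 5 (visit(G)): cur=G back=3 fwd=0
After 6 (back): cur=C back=2 fwd=1
After 7 (visit(F)): cur=F back=3 fwd=0
After 8 (back): cur=C back=2 fwd=1
After 9 (visit(I)): cur=I back=3 fwd=0

I 3 0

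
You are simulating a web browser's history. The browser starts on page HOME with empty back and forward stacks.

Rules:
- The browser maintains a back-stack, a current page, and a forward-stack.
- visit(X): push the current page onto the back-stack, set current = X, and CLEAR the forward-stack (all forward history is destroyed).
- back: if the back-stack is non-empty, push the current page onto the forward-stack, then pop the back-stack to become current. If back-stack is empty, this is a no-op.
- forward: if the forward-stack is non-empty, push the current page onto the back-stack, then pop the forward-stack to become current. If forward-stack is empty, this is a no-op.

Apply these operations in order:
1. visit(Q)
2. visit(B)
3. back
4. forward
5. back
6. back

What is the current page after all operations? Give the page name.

Answer: HOME

Derivation:
After 1 (visit(Q)): cur=Q back=1 fwd=0
After 2 (visit(B)): cur=B back=2 fwd=0
After 3 (back): cur=Q back=1 fwd=1
After 4 (forward): cur=B back=2 fwd=0
After 5 (back): cur=Q back=1 fwd=1
After 6 (back): cur=HOME back=0 fwd=2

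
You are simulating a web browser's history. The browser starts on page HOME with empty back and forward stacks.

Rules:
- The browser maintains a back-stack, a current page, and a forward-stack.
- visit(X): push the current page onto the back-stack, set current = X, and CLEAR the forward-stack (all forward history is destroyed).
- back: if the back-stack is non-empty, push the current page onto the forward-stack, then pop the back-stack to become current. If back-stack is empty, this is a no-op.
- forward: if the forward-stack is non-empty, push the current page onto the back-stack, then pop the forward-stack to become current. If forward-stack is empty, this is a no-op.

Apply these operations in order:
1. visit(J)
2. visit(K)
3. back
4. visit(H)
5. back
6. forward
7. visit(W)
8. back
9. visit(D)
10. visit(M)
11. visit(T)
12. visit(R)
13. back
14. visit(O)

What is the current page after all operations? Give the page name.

Answer: O

Derivation:
After 1 (visit(J)): cur=J back=1 fwd=0
After 2 (visit(K)): cur=K back=2 fwd=0
After 3 (back): cur=J back=1 fwd=1
After 4 (visit(H)): cur=H back=2 fwd=0
After 5 (back): cur=J back=1 fwd=1
After 6 (forward): cur=H back=2 fwd=0
After 7 (visit(W)): cur=W back=3 fwd=0
After 8 (back): cur=H back=2 fwd=1
After 9 (visit(D)): cur=D back=3 fwd=0
After 10 (visit(M)): cur=M back=4 fwd=0
After 11 (visit(T)): cur=T back=5 fwd=0
After 12 (visit(R)): cur=R back=6 fwd=0
After 13 (back): cur=T back=5 fwd=1
After 14 (visit(O)): cur=O back=6 fwd=0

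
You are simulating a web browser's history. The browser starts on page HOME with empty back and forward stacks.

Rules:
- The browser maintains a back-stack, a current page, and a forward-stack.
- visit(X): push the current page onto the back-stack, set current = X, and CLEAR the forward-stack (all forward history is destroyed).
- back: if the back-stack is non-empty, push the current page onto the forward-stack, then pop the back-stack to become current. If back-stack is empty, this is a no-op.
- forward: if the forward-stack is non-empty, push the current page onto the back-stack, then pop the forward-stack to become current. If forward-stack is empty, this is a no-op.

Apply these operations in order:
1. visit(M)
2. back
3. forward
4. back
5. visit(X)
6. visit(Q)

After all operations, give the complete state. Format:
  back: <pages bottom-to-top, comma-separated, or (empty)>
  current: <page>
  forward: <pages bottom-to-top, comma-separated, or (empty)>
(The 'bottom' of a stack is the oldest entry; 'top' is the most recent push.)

Answer: back: HOME,X
current: Q
forward: (empty)

Derivation:
After 1 (visit(M)): cur=M back=1 fwd=0
After 2 (back): cur=HOME back=0 fwd=1
After 3 (forward): cur=M back=1 fwd=0
After 4 (back): cur=HOME back=0 fwd=1
After 5 (visit(X)): cur=X back=1 fwd=0
After 6 (visit(Q)): cur=Q back=2 fwd=0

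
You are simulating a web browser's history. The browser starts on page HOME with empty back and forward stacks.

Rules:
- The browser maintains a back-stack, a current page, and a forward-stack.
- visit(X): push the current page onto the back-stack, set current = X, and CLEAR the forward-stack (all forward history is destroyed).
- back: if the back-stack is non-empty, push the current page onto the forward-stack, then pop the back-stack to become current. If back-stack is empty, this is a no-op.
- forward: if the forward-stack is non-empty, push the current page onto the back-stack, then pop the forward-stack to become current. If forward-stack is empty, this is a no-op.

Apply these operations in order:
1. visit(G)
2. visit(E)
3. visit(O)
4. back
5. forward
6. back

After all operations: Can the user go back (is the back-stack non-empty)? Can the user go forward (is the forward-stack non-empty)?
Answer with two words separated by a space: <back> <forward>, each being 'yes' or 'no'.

After 1 (visit(G)): cur=G back=1 fwd=0
After 2 (visit(E)): cur=E back=2 fwd=0
After 3 (visit(O)): cur=O back=3 fwd=0
After 4 (back): cur=E back=2 fwd=1
After 5 (forward): cur=O back=3 fwd=0
After 6 (back): cur=E back=2 fwd=1

Answer: yes yes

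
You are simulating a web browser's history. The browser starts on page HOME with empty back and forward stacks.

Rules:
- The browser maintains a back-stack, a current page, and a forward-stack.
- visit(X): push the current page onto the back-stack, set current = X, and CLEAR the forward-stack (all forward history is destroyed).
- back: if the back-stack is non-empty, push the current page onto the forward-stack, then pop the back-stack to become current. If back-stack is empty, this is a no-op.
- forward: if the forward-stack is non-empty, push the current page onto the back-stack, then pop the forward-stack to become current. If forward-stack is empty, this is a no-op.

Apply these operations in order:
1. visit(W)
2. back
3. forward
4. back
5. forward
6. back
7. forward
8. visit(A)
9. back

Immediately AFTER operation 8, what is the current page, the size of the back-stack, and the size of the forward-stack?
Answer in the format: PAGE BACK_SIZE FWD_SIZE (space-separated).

After 1 (visit(W)): cur=W back=1 fwd=0
After 2 (back): cur=HOME back=0 fwd=1
After 3 (forward): cur=W back=1 fwd=0
After 4 (back): cur=HOME back=0 fwd=1
After 5 (forward): cur=W back=1 fwd=0
After 6 (back): cur=HOME back=0 fwd=1
After 7 (forward): cur=W back=1 fwd=0
After 8 (visit(A)): cur=A back=2 fwd=0

A 2 0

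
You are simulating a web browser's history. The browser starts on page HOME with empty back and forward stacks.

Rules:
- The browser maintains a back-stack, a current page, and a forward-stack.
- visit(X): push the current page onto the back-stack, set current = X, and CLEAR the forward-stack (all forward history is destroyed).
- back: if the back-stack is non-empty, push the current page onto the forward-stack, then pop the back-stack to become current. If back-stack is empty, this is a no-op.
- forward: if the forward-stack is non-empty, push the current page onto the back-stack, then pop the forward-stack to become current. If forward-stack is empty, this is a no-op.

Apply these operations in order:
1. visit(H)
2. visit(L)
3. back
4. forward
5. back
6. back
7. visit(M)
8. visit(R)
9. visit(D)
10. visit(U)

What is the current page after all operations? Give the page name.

After 1 (visit(H)): cur=H back=1 fwd=0
After 2 (visit(L)): cur=L back=2 fwd=0
After 3 (back): cur=H back=1 fwd=1
After 4 (forward): cur=L back=2 fwd=0
After 5 (back): cur=H back=1 fwd=1
After 6 (back): cur=HOME back=0 fwd=2
After 7 (visit(M)): cur=M back=1 fwd=0
After 8 (visit(R)): cur=R back=2 fwd=0
After 9 (visit(D)): cur=D back=3 fwd=0
After 10 (visit(U)): cur=U back=4 fwd=0

Answer: U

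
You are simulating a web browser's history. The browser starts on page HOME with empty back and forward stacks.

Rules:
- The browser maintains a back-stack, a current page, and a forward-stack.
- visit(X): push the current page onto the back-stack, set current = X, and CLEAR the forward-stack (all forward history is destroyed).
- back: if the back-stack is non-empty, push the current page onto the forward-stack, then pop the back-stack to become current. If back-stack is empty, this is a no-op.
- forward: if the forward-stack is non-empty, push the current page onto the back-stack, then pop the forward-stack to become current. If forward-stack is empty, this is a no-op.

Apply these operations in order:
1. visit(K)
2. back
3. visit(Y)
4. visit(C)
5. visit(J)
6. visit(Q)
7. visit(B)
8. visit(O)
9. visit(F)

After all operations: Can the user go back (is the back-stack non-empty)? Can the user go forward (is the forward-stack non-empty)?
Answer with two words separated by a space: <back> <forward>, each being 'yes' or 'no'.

After 1 (visit(K)): cur=K back=1 fwd=0
After 2 (back): cur=HOME back=0 fwd=1
After 3 (visit(Y)): cur=Y back=1 fwd=0
After 4 (visit(C)): cur=C back=2 fwd=0
After 5 (visit(J)): cur=J back=3 fwd=0
After 6 (visit(Q)): cur=Q back=4 fwd=0
After 7 (visit(B)): cur=B back=5 fwd=0
After 8 (visit(O)): cur=O back=6 fwd=0
After 9 (visit(F)): cur=F back=7 fwd=0

Answer: yes no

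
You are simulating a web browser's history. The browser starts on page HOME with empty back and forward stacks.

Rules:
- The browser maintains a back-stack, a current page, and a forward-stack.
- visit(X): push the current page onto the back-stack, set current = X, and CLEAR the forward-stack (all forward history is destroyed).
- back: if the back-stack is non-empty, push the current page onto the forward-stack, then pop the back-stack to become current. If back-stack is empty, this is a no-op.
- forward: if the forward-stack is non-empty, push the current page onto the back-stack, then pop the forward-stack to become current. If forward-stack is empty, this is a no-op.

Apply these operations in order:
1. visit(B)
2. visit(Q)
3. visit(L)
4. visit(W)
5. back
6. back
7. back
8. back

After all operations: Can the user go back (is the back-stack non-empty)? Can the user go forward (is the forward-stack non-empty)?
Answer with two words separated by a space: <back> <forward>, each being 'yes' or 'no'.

Answer: no yes

Derivation:
After 1 (visit(B)): cur=B back=1 fwd=0
After 2 (visit(Q)): cur=Q back=2 fwd=0
After 3 (visit(L)): cur=L back=3 fwd=0
After 4 (visit(W)): cur=W back=4 fwd=0
After 5 (back): cur=L back=3 fwd=1
After 6 (back): cur=Q back=2 fwd=2
After 7 (back): cur=B back=1 fwd=3
After 8 (back): cur=HOME back=0 fwd=4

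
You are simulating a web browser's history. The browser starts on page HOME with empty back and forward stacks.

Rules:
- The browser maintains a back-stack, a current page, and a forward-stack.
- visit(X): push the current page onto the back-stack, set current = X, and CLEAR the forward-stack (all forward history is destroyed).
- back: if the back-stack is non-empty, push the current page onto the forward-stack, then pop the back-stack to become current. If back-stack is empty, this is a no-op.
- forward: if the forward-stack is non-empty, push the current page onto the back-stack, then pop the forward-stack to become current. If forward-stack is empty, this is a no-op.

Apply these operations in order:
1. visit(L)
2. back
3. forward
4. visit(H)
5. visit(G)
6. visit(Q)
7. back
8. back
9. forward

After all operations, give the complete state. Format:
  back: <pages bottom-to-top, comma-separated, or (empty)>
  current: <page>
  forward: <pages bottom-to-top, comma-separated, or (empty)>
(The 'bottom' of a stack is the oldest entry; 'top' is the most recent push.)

After 1 (visit(L)): cur=L back=1 fwd=0
After 2 (back): cur=HOME back=0 fwd=1
After 3 (forward): cur=L back=1 fwd=0
After 4 (visit(H)): cur=H back=2 fwd=0
After 5 (visit(G)): cur=G back=3 fwd=0
After 6 (visit(Q)): cur=Q back=4 fwd=0
After 7 (back): cur=G back=3 fwd=1
After 8 (back): cur=H back=2 fwd=2
After 9 (forward): cur=G back=3 fwd=1

Answer: back: HOME,L,H
current: G
forward: Q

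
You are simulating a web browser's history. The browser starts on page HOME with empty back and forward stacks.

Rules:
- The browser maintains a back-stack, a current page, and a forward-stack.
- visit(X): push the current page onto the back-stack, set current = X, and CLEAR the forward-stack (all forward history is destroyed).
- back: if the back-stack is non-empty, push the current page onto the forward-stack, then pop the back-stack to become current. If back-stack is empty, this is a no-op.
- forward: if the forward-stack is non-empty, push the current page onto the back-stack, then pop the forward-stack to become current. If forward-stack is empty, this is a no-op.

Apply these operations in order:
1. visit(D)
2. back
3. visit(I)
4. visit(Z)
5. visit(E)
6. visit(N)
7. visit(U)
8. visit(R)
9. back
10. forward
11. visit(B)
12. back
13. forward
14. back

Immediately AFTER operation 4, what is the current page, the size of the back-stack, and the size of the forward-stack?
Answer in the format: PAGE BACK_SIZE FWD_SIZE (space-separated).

After 1 (visit(D)): cur=D back=1 fwd=0
After 2 (back): cur=HOME back=0 fwd=1
After 3 (visit(I)): cur=I back=1 fwd=0
After 4 (visit(Z)): cur=Z back=2 fwd=0

Z 2 0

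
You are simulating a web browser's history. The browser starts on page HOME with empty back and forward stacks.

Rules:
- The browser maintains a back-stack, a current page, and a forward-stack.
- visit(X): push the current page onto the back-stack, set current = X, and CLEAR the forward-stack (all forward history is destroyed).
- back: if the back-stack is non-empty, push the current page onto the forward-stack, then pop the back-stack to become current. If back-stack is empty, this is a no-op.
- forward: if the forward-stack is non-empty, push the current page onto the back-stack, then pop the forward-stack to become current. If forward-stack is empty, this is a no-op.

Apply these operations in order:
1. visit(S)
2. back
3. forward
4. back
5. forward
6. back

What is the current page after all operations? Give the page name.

After 1 (visit(S)): cur=S back=1 fwd=0
After 2 (back): cur=HOME back=0 fwd=1
After 3 (forward): cur=S back=1 fwd=0
After 4 (back): cur=HOME back=0 fwd=1
After 5 (forward): cur=S back=1 fwd=0
After 6 (back): cur=HOME back=0 fwd=1

Answer: HOME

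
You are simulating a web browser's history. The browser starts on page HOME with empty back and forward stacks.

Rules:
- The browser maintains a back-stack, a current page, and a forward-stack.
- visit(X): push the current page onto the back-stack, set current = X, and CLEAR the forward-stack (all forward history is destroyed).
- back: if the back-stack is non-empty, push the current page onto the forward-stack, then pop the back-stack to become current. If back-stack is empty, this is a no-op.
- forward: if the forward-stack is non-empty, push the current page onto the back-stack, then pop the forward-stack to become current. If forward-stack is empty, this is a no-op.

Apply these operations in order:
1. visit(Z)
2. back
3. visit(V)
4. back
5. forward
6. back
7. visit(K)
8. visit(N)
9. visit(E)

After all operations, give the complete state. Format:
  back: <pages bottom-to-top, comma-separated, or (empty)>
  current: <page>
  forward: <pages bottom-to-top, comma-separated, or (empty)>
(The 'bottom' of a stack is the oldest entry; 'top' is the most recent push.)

Answer: back: HOME,K,N
current: E
forward: (empty)

Derivation:
After 1 (visit(Z)): cur=Z back=1 fwd=0
After 2 (back): cur=HOME back=0 fwd=1
After 3 (visit(V)): cur=V back=1 fwd=0
After 4 (back): cur=HOME back=0 fwd=1
After 5 (forward): cur=V back=1 fwd=0
After 6 (back): cur=HOME back=0 fwd=1
After 7 (visit(K)): cur=K back=1 fwd=0
After 8 (visit(N)): cur=N back=2 fwd=0
After 9 (visit(E)): cur=E back=3 fwd=0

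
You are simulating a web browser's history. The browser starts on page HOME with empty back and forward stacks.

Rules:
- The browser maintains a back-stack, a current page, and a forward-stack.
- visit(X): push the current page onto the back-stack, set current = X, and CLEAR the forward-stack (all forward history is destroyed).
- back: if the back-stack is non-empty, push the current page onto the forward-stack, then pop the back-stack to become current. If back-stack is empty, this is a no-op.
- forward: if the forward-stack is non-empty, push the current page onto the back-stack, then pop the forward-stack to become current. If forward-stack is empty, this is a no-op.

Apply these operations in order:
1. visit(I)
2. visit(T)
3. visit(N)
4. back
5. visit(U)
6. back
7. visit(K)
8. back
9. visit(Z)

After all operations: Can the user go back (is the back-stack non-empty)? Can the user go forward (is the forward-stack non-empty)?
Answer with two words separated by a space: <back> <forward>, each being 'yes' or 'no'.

After 1 (visit(I)): cur=I back=1 fwd=0
After 2 (visit(T)): cur=T back=2 fwd=0
After 3 (visit(N)): cur=N back=3 fwd=0
After 4 (back): cur=T back=2 fwd=1
After 5 (visit(U)): cur=U back=3 fwd=0
After 6 (back): cur=T back=2 fwd=1
After 7 (visit(K)): cur=K back=3 fwd=0
After 8 (back): cur=T back=2 fwd=1
After 9 (visit(Z)): cur=Z back=3 fwd=0

Answer: yes no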